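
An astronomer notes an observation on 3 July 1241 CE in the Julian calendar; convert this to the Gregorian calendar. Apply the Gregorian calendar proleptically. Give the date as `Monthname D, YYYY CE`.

At this point the Julian calendar is 7 days behind the Gregorian.
3 July 1241 Julian + 7 days → 10 July 1241 Gregorian.

July 10, 1241 CE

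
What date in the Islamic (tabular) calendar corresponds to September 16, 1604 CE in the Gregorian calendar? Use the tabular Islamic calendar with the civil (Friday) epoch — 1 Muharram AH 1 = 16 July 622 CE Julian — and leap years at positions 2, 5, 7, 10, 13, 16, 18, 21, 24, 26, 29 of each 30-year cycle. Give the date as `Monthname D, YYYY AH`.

Both dates share Julian Day Number 2307168; in the tabular Islamic calendar that is 21 Rabi' al-Thani 1013 AH.

Rabi' al-Thani 21, 1013 AH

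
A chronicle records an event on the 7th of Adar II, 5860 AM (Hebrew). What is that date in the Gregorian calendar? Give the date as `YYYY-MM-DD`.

Julian Day Number of the source date = 2488146.
Converting JDN 2488146 to the Gregorian calendar gives 18 March 2100 CE.

2100-03-18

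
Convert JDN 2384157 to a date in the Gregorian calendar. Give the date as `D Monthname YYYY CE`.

Counting from JDN 2299161 = 15 Oct 1582 gives an offset of 84996 days.

2 July 1815 CE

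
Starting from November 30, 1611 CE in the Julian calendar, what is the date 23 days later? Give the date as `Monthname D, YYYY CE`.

December 23, 1611 CE

JDN of November 30, 1611 CE = 2309809.
2309809 + 23 = 2309832.
JDN 2309832 in the Julian calendar is December 23, 1611 CE.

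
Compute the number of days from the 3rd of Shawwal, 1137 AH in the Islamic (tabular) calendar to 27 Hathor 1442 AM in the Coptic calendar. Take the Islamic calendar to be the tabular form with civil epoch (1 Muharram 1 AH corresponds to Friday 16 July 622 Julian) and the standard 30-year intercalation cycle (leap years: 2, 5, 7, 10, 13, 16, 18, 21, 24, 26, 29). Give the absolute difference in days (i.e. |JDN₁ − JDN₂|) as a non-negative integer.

JDN of the first date = 2351269.
JDN of the second date = 2351441.
|2351441 − 2351269| = 172.

172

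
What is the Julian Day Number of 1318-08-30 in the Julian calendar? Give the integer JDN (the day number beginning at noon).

2202699

Equivalently 7 September 1318 (proleptic Gregorian).
JDN 2451545 is 1 January 2000 CE (Gregorian); the target day is −248846 days from there, so JDN = 2202699.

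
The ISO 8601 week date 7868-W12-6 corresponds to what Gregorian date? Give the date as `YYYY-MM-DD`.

ISO week 1 of 7868 is the week containing the first Thursday of 7868.
Week 12, day 6 (Saturday) lands on 7868-03-21.

7868-03-21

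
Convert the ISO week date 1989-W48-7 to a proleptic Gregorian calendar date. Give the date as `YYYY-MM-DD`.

1989-12-03

ISO week 1 of 1989 is the week containing the first Thursday of 1989.
Week 48, day 7 (Sunday) lands on 1989-12-03.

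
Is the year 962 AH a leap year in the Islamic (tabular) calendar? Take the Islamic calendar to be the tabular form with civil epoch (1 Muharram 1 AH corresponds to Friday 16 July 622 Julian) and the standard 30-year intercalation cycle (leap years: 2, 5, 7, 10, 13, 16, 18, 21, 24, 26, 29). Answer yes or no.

yes

Year 962 AH is year 2 of its 30-year cycle; leap positions are 2, 5, 7, 10, 13, 16, 18, 21, 24, 26, 29, so it is a leap year (355 days).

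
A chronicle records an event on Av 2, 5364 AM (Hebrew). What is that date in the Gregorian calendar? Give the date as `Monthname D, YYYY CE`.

Julian Day Number of the source date = 2307119.
Converting JDN 2307119 to the Gregorian calendar gives 29 July 1604 CE.

July 29, 1604 CE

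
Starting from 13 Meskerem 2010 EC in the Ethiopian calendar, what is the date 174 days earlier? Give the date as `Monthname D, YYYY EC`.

The starting date is JDN 2458020; 2458020 − 174 = 2457846.
JDN 2457846 corresponds to Megabit 24, 2009 EC.

Megabit 24, 2009 EC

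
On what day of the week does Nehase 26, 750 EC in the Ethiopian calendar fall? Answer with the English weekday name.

Equivalently 23 August 758 Gregorian, JDN 1998148.
Since JDN mod 7 = 5 (0 = Monday), the day is Saturday.

Saturday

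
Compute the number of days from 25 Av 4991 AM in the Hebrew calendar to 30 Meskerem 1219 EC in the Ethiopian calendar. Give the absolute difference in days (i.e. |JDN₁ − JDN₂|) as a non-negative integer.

1763

JDN of the first date = 2170887.
JDN of the second date = 2169124.
|2169124 − 2170887| = 1763.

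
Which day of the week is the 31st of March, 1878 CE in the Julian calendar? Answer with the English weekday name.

Friday

This is JDN 2407087 (12 April 1878 Gregorian).
Since JDN mod 7 = 4 (0 = Monday), the day is Friday.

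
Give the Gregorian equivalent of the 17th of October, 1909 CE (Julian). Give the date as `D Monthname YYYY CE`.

At this point the Julian calendar is 13 days behind the Gregorian.
17 October 1909 Julian + 13 days → 30 October 1909 Gregorian.

30 October 1909 CE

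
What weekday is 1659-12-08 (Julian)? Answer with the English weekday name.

Equivalently 18 December 1659 Gregorian, JDN 2327349.
2327349 ≡ 3 (mod 7); counting from Monday = 0 gives Thursday.

Thursday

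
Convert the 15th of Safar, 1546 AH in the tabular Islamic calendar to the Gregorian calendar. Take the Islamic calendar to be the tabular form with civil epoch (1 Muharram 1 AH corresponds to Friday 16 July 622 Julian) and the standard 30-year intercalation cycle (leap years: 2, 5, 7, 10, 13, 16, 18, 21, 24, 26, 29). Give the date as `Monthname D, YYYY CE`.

August 29, 2121 CE

Both dates share Julian Day Number 2495980; in the Gregorian calendar that is 29 August 2121 CE.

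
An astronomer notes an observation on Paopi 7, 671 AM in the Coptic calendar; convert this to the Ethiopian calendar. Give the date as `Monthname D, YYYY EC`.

Tikimt 7, 947 EC

Julian Day Number of the source date = 2069783.
Converting JDN 2069783 to the Ethiopian calendar gives 7 Tikimt 947 EC.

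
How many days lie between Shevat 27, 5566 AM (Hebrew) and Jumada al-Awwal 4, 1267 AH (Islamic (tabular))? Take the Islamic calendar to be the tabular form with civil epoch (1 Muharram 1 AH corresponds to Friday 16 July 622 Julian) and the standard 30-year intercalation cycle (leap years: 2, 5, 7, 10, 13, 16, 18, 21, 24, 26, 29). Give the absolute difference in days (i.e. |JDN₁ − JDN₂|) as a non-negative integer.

First date → JDN 2380733; second date → JDN 2397189.
The interval is |2380733 − 2397189| = 16456 days.

16456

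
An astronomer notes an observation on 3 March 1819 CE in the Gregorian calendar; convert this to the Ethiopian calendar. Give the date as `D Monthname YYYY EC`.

Julian Day Number of the source date = 2385497.
Converting JDN 2385497 to the Ethiopian calendar gives 25 Yekatit 1811 EC.

25 Yekatit 1811 EC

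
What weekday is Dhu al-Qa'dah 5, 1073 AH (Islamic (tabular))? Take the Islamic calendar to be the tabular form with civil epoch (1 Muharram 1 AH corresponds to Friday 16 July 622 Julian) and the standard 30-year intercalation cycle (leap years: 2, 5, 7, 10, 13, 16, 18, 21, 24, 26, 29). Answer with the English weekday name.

Monday

This is JDN 2328620 (11 June 1663 Gregorian).
2328620 ≡ 0 (mod 7); counting from Monday = 0 gives Monday.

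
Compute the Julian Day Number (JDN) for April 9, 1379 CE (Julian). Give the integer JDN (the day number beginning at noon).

2224836

Equivalently 17 April 1379 (proleptic Gregorian).
JDN 2400001 is 17 November 1858 CE (Gregorian), MJD 0; the target day is −175165 days from there, so JDN = 2224836.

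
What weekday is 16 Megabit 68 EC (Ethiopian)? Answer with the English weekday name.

Tuesday

Equivalently 10 March 76 Gregorian, JDN 1748888.
Since JDN mod 7 = 1 (0 = Monday), the day is Tuesday.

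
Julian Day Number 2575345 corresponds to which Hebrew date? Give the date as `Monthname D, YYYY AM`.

The Gregorian equivalent of JDN 2575345 is 15 December 2338.
In the Hebrew calendar that day is Tevet 2, 6099 AM.

Tevet 2, 6099 AM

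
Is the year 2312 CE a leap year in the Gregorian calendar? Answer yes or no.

2312 is divisible by 4 and not by 100, so it is a leap year.

yes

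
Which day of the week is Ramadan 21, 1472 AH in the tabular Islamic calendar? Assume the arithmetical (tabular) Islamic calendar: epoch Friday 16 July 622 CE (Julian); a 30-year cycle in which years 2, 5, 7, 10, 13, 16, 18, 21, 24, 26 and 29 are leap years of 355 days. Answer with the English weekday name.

Saturday

This is JDN 2469969 (11 June 2050 Gregorian).
Since JDN mod 7 = 5 (0 = Monday), the day is Saturday.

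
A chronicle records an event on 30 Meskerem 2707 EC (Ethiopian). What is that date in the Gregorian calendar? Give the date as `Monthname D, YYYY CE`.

October 16, 2714 CE

Julian Day Number of the source date = 2712616.
Converting JDN 2712616 to the Gregorian calendar gives 16 October 2714 CE.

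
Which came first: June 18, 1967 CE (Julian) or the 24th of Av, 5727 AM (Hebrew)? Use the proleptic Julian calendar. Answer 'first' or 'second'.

first

Converting both to JDN: 2439673 vs 2439733; the smaller is the first.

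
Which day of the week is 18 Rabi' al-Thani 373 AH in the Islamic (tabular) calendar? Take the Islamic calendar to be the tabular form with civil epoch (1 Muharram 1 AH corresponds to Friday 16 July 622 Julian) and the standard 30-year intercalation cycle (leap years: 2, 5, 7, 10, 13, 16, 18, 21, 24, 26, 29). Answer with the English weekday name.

Saturday

This is JDN 2080370 (4 October 983 Gregorian).
Since JDN mod 7 = 5 (0 = Monday), the day is Saturday.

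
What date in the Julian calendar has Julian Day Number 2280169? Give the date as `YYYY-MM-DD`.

1530-10-06

The proleptic Gregorian equivalent of JDN 2280169 is 16 October 1530.
In the Julian calendar that day is 1530-10-06.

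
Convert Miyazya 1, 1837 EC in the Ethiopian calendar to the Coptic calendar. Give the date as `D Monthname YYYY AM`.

Julian Day Number of the source date = 2395030.
Converting JDN 2395030 to the Coptic calendar gives 1 Parmouti 1561 AM.

1 Parmouti 1561 AM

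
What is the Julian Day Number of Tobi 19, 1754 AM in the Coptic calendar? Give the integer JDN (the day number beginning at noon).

2465451

In the Gregorian calendar the same day is 27 January 2038.
JDN 2451545 is 1 January 2000 CE (Gregorian); the target day is +13906 days from there, so JDN = 2465451.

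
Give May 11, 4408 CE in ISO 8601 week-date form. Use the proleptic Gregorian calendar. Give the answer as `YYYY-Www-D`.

4408-W19-7

The weekday is Sunday (ISO weekday 7).
That Sunday belongs to ISO week 19 of ISO year 4408.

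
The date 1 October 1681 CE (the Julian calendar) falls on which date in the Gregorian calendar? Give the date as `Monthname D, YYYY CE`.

October 11, 1681 CE

For dates in this range the Gregorian date is 10 days ahead of the Julian.
1 October 1681 Julian + 10 days → 11 October 1681 Gregorian.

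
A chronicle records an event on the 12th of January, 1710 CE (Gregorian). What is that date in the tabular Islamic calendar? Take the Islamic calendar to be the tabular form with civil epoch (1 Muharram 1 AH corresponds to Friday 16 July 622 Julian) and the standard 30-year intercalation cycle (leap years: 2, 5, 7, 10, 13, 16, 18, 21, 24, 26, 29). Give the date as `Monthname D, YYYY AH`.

Both dates share Julian Day Number 2345636; in the tabular Islamic calendar that is 11 Dhu al-Qa'dah 1121 AH.

Dhu al-Qa'dah 11, 1121 AH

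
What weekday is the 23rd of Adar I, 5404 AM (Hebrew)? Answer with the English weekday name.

Tuesday

In the Gregorian calendar this is 1 March 1644 (JDN 2321579).
2321579 ≡ 1 (mod 7); counting from Monday = 0 gives Tuesday.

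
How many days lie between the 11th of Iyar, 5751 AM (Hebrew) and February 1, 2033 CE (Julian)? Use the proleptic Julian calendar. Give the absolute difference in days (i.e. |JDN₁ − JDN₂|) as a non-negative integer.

JDN of the first date = 2448372.
JDN of the second date = 2463643.
|2463643 − 2448372| = 15271.

15271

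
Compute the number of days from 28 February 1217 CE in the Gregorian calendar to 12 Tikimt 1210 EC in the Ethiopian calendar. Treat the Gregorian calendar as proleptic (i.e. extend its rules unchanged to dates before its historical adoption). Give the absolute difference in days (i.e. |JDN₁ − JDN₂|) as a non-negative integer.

230

JDN of the first date = 2165619.
JDN of the second date = 2165849.
|2165849 − 2165619| = 230.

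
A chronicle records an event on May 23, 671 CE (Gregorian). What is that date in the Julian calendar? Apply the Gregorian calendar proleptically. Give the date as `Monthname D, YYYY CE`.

May 20, 671 CE

At this point the Julian calendar is 3 days behind the Gregorian.
23 May 671 Gregorian − 3 days → 20 May 671 Julian.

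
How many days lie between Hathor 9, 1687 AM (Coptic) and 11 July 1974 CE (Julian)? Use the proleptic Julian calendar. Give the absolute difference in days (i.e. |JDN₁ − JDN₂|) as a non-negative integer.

First date → JDN 2440909; second date → JDN 2442253.
The interval is |2440909 − 2442253| = 1344 days.

1344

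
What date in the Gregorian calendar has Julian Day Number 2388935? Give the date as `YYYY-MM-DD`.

1828-07-31

Counting from JDN 2299161 = 15 Oct 1582 gives an offset of 89774 days.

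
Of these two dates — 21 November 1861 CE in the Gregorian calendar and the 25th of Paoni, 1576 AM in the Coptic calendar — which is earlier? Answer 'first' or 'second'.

First date → JDN 2401101; second date → JDN 2400593.
JDN 2400593 < JDN 2401101, so the second date is earlier.

second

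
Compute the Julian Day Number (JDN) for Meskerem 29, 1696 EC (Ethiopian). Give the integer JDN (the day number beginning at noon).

In the Gregorian calendar the same day is 8 October 1703.
JDN 2299161 is 15 October 1582 CE (Gregorian); the target day is +44187 days from there, so JDN = 2343348.

2343348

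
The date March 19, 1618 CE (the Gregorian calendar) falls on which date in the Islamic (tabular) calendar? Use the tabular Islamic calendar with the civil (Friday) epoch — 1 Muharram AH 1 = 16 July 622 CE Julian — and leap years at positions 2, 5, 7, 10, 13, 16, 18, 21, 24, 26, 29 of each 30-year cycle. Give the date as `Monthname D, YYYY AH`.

Rabi' al-Awwal 22, 1027 AH

Both dates share Julian Day Number 2312100; in the tabular Islamic calendar that is 22 Rabi' al-Awwal 1027 AH.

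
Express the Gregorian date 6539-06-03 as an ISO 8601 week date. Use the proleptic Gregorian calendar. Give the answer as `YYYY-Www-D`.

6539-W23-3

The weekday is Wednesday (ISO weekday 3).
That Wednesday belongs to ISO week 23 of ISO year 6539.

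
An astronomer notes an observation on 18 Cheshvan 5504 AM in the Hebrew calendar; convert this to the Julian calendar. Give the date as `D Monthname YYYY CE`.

The source date corresponds to 5 November 1743 in the Gregorian calendar (JDN 2357986).
That day falls on 25 October 1743 CE in the Julian calendar.

25 October 1743 CE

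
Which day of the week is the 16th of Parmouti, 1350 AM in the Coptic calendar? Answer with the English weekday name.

Friday

In the Gregorian calendar this is 21 April 1634 (JDN 2317977).
JDN 2317977 mod 7 = 4, and JDN 0 was a Monday, so this is a Friday.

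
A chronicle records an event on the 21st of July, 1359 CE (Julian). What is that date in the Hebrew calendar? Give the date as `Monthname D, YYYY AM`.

Both dates share Julian Day Number 2217634; in the Hebrew calendar that is 25 Tammuz 5119 AM.

Tammuz 25, 5119 AM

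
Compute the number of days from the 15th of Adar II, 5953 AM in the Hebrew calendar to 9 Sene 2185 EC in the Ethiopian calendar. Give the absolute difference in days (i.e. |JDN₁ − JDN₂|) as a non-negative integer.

JDN of the first date = 2522114.
JDN of the second date = 2522205.
|2522205 − 2522114| = 91.

91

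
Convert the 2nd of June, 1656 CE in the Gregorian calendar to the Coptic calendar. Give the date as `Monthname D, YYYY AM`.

Both dates share Julian Day Number 2326055; in the Coptic calendar that is 28 Pashons 1372 AM.

Pashons 28, 1372 AM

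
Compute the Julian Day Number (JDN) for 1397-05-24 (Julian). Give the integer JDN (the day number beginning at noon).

2231456

In the proleptic Gregorian calendar the same day is 1 June 1397.
JDN 2299161 is 15 October 1582 CE (Gregorian); the target day is −67705 days from there, so JDN = 2231456.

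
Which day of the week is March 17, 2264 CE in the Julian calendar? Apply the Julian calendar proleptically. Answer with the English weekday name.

This is JDN 2548060 (1 April 2264 Gregorian).
JDN 2548060 mod 7 = 4, and JDN 0 was a Monday, so this is a Friday.

Friday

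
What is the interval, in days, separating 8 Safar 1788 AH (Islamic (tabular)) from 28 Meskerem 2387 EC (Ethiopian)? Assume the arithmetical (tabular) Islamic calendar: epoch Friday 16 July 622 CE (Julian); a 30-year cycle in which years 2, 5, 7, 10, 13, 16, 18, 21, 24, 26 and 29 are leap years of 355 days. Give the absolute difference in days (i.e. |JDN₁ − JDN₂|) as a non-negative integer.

14004

JDN of the first date = 2581730.
JDN of the second date = 2595734.
|2595734 − 2581730| = 14004.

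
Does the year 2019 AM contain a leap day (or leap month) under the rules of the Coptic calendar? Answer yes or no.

yes

2019 mod 4 = 3; in the Coptic calendar a year is leap when year mod 4 = 3, so it is a leap year.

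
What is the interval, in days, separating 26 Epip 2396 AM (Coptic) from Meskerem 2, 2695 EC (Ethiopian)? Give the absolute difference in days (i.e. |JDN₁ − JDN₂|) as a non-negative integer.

First date → JDN 2700129; second date → JDN 2708205.
The interval is |2700129 − 2708205| = 8076 days.

8076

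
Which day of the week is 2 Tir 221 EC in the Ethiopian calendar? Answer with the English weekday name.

Sunday

In the proleptic Gregorian calendar this is 28 December 228 (JDN 1804697).
JDN 1804697 mod 7 = 6, and JDN 0 was a Monday, so this is a Sunday.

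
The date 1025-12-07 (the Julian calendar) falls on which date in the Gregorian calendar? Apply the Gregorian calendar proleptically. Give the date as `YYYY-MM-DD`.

1025-12-13

At this point the Julian calendar is 6 days behind the Gregorian.
7 December 1025 Julian + 6 days → 13 December 1025 Gregorian.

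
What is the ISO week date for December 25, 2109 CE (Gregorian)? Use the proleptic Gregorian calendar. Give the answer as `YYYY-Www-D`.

2109-W52-3

The weekday is Wednesday (ISO weekday 3).
That Wednesday belongs to ISO week 52 of ISO year 2109.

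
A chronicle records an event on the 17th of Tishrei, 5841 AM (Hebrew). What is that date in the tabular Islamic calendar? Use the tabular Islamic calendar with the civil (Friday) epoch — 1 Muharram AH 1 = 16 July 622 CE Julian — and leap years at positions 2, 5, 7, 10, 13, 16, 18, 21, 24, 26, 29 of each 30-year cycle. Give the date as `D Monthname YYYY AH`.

Julian Day Number of the source date = 2481038.
Converting JDN 2481038 to the tabular Islamic calendar gives 15 Dhu al-Hijjah 1503 AH.

15 Dhu al-Hijjah 1503 AH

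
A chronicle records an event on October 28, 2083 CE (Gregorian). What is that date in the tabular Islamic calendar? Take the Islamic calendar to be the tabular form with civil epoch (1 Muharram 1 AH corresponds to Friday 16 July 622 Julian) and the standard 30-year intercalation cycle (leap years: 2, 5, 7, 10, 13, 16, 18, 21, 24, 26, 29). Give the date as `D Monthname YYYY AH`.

Julian Day Number of the source date = 2482161.
Converting JDN 2482161 to the tabular Islamic calendar gives 16 Safar 1507 AH.

16 Safar 1507 AH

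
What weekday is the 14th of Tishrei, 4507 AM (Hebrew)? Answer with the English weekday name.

In the proleptic Gregorian calendar this is 7 October 746 (JDN 1993810).
JDN 1993810 mod 7 = 0, and JDN 0 was a Monday, so this is a Monday.

Monday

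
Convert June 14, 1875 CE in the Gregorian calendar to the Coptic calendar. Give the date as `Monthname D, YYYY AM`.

Paoni 8, 1591 AM

Both dates share Julian Day Number 2406054; in the Coptic calendar that is 8 Paoni 1591 AM.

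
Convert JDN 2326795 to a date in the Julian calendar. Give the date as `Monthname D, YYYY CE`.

June 2, 1658 CE

The Gregorian equivalent of JDN 2326795 is 12 June 1658.
In the Julian calendar that day is June 2, 1658 CE.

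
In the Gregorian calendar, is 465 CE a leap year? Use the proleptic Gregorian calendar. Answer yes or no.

465 is not divisible by 4, so it is a common year.

no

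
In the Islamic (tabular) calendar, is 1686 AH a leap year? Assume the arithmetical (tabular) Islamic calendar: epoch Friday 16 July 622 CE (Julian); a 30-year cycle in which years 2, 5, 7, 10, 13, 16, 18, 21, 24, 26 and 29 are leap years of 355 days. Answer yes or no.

Year 1686 AH is year 6 of its 30-year cycle; leap positions are 2, 5, 7, 10, 13, 16, 18, 21, 24, 26, 29, so it is a common year (354 days).

no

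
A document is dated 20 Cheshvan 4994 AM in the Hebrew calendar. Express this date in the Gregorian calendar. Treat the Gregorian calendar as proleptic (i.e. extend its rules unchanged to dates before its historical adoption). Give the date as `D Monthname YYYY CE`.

Both dates share Julian Day Number 2171709; in the Gregorian calendar that is 1 November 1233 CE.

1 November 1233 CE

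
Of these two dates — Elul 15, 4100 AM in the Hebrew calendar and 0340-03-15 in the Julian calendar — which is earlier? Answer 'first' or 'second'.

second

First date → JDN 1845479; second date → JDN 1845317.
JDN 1845317 < JDN 1845479, so the second date is earlier.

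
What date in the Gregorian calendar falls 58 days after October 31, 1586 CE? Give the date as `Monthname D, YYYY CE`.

JDN of October 31, 1586 CE = 2300638.
2300638 + 58 = 2300696.
JDN 2300696 in the Gregorian calendar is December 28, 1586 CE.

December 28, 1586 CE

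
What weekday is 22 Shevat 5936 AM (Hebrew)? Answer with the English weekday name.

Saturday

This is JDN 2515861 (3 February 2176 Gregorian).
Since JDN mod 7 = 5 (0 = Monday), the day is Saturday.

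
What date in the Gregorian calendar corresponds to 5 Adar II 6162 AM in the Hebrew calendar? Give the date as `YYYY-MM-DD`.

Julian Day Number of the source date = 2598441.
Converting JDN 2598441 to the Gregorian calendar gives 10 March 2402 CE.

2402-03-10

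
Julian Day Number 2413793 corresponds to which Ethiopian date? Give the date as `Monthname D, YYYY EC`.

Nehase 16, 1888 EC

JDN 2413793 is 21 August 1896 in the Gregorian calendar.
In the Ethiopian calendar that day is Nehase 16, 1888 EC.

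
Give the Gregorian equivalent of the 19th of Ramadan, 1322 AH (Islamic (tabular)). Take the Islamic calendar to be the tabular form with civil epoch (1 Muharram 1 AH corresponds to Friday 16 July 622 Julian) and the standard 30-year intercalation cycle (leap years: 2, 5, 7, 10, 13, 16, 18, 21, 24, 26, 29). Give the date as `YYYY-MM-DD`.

Julian Day Number of the source date = 2416812.
Converting JDN 2416812 to the Gregorian calendar gives 27 November 1904 CE.

1904-11-27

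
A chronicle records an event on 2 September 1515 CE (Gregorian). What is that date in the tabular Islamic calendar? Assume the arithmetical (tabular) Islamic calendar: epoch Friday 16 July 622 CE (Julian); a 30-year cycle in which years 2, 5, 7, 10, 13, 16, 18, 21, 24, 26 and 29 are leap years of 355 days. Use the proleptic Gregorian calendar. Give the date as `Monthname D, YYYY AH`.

Both dates share Julian Day Number 2274646; in the tabular Islamic calendar that is 13 Rajab 921 AH.

Rajab 13, 921 AH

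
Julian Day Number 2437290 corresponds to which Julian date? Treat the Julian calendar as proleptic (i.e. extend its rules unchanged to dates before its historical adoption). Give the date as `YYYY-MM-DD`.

1960-12-08

The Gregorian equivalent of JDN 2437290 is 21 December 1960.
In the Julian calendar that day is 1960-12-08.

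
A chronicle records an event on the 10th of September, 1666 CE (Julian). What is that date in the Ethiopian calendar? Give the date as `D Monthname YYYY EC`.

13 Meskerem 1659 EC

The source date corresponds to 20 September 1666 in the Gregorian calendar (JDN 2329817).
That day falls on 13 Meskerem 1659 EC in the Ethiopian calendar.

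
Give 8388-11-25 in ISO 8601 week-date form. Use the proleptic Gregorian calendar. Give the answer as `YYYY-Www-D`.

8388-W47-5

The weekday is Friday (ISO weekday 5).
That Friday belongs to ISO week 47 of ISO year 8388.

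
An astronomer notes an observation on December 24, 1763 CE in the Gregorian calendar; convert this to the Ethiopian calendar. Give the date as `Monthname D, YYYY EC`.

Julian Day Number of the source date = 2365340.
Converting JDN 2365340 to the Ethiopian calendar gives 16 Tahsas 1756 EC.

Tahsas 16, 1756 EC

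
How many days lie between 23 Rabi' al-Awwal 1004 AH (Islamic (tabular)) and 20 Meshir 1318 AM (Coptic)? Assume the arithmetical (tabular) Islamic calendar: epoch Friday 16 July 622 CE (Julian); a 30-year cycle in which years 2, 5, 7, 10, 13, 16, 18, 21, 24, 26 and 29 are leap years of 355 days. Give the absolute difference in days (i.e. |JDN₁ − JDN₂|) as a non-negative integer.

2282

JDN of the first date = 2303951.
JDN of the second date = 2306233.
|2306233 − 2303951| = 2282.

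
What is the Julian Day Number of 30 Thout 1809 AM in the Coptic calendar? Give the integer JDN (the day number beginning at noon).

2485431

Equivalently 10 October 2092 (Gregorian).
JDN 2299161 is 15 October 1582 CE (Gregorian); the target day is +186270 days from there, so JDN = 2485431.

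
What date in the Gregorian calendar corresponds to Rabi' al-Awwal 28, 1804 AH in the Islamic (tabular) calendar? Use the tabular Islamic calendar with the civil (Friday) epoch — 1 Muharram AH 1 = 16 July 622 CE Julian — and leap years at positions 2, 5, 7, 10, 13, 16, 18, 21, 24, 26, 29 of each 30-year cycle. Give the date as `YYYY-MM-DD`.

2372-02-04

Julian Day Number of the source date = 2587449.
Converting JDN 2587449 to the Gregorian calendar gives 4 February 2372 CE.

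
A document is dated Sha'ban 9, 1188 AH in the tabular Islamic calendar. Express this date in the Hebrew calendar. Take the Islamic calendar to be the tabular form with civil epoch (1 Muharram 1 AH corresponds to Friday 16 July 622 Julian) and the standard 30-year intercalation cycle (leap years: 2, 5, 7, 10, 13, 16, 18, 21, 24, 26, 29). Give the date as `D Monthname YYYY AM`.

Both dates share Julian Day Number 2369288; in the Hebrew calendar that is 10 Cheshvan 5535 AM.

10 Cheshvan 5535 AM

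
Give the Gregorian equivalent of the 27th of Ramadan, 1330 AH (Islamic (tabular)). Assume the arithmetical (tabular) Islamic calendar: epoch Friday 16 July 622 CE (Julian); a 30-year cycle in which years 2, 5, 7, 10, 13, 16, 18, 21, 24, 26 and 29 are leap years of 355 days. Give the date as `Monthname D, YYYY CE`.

September 9, 1912 CE

Julian Day Number of the source date = 2419655.
Converting JDN 2419655 to the Gregorian calendar gives 9 September 1912 CE.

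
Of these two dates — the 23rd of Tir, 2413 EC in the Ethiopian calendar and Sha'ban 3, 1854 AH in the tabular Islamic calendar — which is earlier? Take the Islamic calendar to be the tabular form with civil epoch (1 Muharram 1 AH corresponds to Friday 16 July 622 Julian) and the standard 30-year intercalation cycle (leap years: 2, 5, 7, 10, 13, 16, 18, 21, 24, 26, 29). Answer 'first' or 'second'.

second

Converting both to JDN: 2605346 vs 2605290; the smaller is the second.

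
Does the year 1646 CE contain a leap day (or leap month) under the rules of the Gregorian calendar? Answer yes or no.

no

1646 is not divisible by 4, so it is a common year.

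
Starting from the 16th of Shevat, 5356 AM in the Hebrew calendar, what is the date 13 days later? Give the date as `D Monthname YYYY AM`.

29 Shevat 5356 AM

The starting date is JDN 2304002; 2304002 + 13 = 2304015.
JDN 2304015 corresponds to 29 Shevat 5356 AM.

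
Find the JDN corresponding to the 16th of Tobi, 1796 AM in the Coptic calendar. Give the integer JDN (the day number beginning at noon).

2480789

In the Gregorian calendar the same day is 25 January 2080.
JDN 2451545 is 1 January 2000 CE (Gregorian); the target day is +29244 days from there, so JDN = 2480789.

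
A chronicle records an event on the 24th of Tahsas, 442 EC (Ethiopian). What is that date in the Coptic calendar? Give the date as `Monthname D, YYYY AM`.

Koiak 24, 166 AM

Both dates share Julian Day Number 1885409; in the Coptic calendar that is 24 Koiak 166 AM.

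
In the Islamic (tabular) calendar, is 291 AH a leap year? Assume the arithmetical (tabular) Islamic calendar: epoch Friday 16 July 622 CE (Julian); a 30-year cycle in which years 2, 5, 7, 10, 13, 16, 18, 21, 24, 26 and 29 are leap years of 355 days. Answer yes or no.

yes

Year 291 AH is year 21 of its 30-year cycle; leap positions are 2, 5, 7, 10, 13, 16, 18, 21, 24, 26, 29, so it is a leap year (355 days).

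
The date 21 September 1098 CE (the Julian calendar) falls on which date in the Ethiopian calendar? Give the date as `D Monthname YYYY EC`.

Both dates share Julian Day Number 2122366; in the Ethiopian calendar that is 24 Meskerem 1091 EC.

24 Meskerem 1091 EC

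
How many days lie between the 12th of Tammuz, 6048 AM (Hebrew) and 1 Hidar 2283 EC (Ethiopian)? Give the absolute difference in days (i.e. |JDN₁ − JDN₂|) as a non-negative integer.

JDN of the first date = 2556928.
JDN of the second date = 2557781.
|2557781 − 2556928| = 853.

853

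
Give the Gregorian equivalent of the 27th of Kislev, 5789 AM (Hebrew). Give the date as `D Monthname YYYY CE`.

Both dates share Julian Day Number 2462121; in the Gregorian calendar that is 15 December 2028 CE.

15 December 2028 CE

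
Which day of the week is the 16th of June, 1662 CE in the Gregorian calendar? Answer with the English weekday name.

Friday

2328260 ≡ 4 (mod 7); counting from Monday = 0 gives Friday.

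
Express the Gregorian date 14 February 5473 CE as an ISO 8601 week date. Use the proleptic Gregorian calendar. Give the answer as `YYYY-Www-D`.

5473-W07-5

The weekday is Friday (ISO weekday 5).
That Friday belongs to ISO week 7 of ISO year 5473.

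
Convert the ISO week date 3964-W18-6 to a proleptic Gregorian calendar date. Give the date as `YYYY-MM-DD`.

3964-05-02

ISO week 1 of 3964 is the week containing the first Thursday of 3964.
Week 18, day 6 (Saturday) lands on 3964-05-02.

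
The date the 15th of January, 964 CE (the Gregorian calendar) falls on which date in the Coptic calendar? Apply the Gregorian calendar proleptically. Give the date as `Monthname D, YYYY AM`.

Julian Day Number of the source date = 2073168.
Converting JDN 2073168 to the Coptic calendar gives 14 Tobi 680 AM.

Tobi 14, 680 AM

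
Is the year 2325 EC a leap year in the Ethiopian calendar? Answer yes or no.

2325 mod 4 = 1; in the Ethiopian calendar a year is leap when year mod 4 = 3, so it is a common year.

no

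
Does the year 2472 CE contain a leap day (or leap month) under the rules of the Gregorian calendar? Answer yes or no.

yes

2472 is divisible by 4 and not by 100, so it is a leap year.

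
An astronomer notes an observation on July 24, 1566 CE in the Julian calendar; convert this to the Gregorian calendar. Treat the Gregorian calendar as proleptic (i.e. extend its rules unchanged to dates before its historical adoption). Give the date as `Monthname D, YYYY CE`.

The Julian–Gregorian offset here is 10 days (Julian trailing).
24 July 1566 Julian + 10 days → 3 August 1566 Gregorian.

August 3, 1566 CE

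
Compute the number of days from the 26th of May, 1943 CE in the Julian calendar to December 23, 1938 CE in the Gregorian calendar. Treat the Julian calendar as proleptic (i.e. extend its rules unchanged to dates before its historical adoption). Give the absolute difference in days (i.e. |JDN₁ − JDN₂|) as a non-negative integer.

First date → JDN 2430884; second date → JDN 2429256.
The interval is |2430884 − 2429256| = 1628 days.

1628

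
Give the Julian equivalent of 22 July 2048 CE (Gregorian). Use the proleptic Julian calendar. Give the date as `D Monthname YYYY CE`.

At this point the Julian calendar is 13 days behind the Gregorian.
22 July 2048 Gregorian − 13 days → 9 July 2048 Julian.

9 July 2048 CE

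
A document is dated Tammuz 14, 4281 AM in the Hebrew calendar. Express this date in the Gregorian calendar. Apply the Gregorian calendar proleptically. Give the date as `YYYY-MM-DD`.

0521-07-07

Both dates share Julian Day Number 1911539; in the Gregorian calendar that is 7 July 521 CE.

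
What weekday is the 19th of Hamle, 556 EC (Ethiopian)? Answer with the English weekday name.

Sunday

In the proleptic Gregorian calendar this is 15 July 564 (JDN 1927253).
Since JDN mod 7 = 6 (0 = Monday), the day is Sunday.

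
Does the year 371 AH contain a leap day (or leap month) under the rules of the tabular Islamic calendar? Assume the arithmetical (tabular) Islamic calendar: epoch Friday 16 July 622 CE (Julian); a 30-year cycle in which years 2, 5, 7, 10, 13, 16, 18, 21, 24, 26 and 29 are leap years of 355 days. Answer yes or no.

no

Year 371 AH is year 11 of its 30-year cycle; leap positions are 2, 5, 7, 10, 13, 16, 18, 21, 24, 26, 29, so it is a common year (354 days).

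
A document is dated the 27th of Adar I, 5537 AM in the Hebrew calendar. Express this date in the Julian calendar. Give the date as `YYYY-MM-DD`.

1777-02-23

The source date corresponds to 6 March 1777 in the Gregorian calendar (JDN 2370161).
That day falls on 23 February 1777 CE in the Julian calendar.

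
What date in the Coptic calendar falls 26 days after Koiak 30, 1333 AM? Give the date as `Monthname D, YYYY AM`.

Tobi 26, 1333 AM

JDN of Koiak 30, 1333 AM = 2311662.
2311662 + 26 = 2311688.
JDN 2311688 in the Coptic calendar is Tobi 26, 1333 AM.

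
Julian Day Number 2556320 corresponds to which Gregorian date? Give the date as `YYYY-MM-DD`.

Counting from JDN 2299161 = 15 Oct 1582 gives an offset of 257159 days.

2286-11-12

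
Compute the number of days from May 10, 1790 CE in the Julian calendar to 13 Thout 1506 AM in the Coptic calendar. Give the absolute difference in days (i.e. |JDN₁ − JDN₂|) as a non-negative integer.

242

First date → JDN 2374985; second date → JDN 2374743.
The interval is |2374985 − 2374743| = 242 days.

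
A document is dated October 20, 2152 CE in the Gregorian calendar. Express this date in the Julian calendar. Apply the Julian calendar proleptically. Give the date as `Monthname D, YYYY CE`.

October 6, 2152 CE

For dates in this range the Gregorian date is 14 days ahead of the Julian.
20 October 2152 Gregorian − 14 days → 6 October 2152 Julian.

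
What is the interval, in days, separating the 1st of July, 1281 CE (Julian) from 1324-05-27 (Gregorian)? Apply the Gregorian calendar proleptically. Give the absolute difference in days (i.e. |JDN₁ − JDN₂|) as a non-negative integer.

First date → JDN 2189125; second date → JDN 2204788.
The interval is |2189125 − 2204788| = 15663 days.

15663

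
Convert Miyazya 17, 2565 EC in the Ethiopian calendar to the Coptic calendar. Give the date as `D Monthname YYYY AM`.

17 Parmouti 2289 AM

Both dates share Julian Day Number 2660948; in the Coptic calendar that is 17 Parmouti 2289 AM.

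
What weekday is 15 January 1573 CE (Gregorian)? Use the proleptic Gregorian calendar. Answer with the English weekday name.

Monday

Since JDN mod 7 = 0 (0 = Monday), the day is Monday.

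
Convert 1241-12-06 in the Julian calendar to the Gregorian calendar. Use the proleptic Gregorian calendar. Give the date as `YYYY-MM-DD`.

The Julian–Gregorian offset here is 7 days (Julian trailing).
6 December 1241 Julian + 7 days → 13 December 1241 Gregorian.

1241-12-13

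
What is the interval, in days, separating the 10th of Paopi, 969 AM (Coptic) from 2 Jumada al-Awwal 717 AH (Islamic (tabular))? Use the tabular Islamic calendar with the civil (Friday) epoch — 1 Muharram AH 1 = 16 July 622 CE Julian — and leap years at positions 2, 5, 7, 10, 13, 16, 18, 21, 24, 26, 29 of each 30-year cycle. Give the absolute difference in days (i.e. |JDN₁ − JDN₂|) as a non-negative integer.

First date → JDN 2178631; second date → JDN 2202286.
The interval is |2178631 − 2202286| = 23655 days.

23655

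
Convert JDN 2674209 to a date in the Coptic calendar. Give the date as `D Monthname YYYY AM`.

9 Mesori 2325 AM

JDN 2674209 is 20 August 2609 in the Gregorian calendar.
In the Coptic calendar that day is 9 Mesori 2325 AM.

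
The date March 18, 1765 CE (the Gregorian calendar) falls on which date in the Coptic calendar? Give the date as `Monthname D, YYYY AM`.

Paremhat 11, 1481 AM

Julian Day Number of the source date = 2365790.
Converting JDN 2365790 to the Coptic calendar gives 11 Paremhat 1481 AM.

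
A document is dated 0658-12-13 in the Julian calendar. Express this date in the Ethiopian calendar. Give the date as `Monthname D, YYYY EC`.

Tahsas 17, 651 EC

Julian Day Number of the source date = 1961739.
Converting JDN 1961739 to the Ethiopian calendar gives 17 Tahsas 651 EC.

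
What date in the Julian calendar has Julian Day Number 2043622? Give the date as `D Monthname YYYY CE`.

18 February 883 CE

JDN 2043622 is 22 February 883 in the proleptic Gregorian calendar.
In the Julian calendar that day is 18 February 883 CE.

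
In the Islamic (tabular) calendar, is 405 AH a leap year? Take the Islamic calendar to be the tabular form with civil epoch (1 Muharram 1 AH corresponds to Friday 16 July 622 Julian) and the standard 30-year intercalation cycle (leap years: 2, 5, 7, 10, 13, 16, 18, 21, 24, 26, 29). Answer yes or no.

no

Year 405 AH is year 15 of its 30-year cycle; leap positions are 2, 5, 7, 10, 13, 16, 18, 21, 24, 26, 29, so it is a common year (354 days).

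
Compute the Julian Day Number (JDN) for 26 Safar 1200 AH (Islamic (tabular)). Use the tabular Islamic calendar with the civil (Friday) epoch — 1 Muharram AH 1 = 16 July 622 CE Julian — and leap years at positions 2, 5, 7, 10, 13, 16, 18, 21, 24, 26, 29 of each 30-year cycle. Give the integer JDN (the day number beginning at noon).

2373381

Equivalently 29 December 1785 (Gregorian).
JDN 2400001 is 17 November 1858 CE (Gregorian), MJD 0; the target day is −26620 days from there, so JDN = 2373381.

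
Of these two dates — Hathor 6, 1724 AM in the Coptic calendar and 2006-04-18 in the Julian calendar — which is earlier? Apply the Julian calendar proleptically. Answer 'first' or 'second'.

Converting both to JDN: 2454421 vs 2453857; the smaller is the second.

second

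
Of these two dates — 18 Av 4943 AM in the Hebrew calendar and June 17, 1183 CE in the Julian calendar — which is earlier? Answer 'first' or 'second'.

second

First date → JDN 2153368; second date → JDN 2153316.
JDN 2153316 < JDN 2153368, so the second date is earlier.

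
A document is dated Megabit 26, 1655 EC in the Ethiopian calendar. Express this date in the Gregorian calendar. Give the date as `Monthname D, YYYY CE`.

Both dates share Julian Day Number 2328549; in the Gregorian calendar that is 1 April 1663 CE.

April 1, 1663 CE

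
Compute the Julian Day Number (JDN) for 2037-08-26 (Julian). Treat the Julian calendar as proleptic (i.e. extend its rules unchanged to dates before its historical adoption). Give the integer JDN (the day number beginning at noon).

Equivalently 8 September 2037 (Gregorian).
JDN 2400001 is 17 November 1858 CE (Gregorian), MJD 0; the target day is +65309 days from there, so JDN = 2465310.

2465310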